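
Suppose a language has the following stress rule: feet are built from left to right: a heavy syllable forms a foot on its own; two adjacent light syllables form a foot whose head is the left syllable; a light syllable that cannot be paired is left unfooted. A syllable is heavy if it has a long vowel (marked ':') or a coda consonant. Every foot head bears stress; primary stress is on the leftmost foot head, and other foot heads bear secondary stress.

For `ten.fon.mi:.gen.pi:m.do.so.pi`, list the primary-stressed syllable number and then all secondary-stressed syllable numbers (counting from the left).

primary 1, secondary 2, 3, 4, 5, 6

Weights: 1 ten H, 2 fon H, 3 mi: H, 4 gen H, 5 pi:m H, 6 do L, 7 so L, 8 pi L.
Parse left to right (heavy = foot alone; LL = one foot; stranded L unfooted): (ˈten) (ˈfon) (ˈmi:) (ˈgen) (ˈpi:m) (ˈdo.so) pi.
Foot heads: 1, 2, 3, 4, 5, 6.
Primary stress on the leftmost head = syllable 1.
Secondary stress on 2, 3, 4, 5, 6: ˈten.ˌfon.ˌmi:.ˌgen.ˌpi:m.ˌdo.so.pi.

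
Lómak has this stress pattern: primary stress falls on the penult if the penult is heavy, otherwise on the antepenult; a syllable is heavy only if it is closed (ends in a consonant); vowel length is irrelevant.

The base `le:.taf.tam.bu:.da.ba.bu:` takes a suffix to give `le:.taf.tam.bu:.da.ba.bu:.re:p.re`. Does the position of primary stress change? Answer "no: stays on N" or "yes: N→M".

Base `le:.taf.tam.bu:.da.ba.bu:` (7 syllables):
  Weights: 5 da L, 6 ba L, 7 bu: L.
  The penult (syllable 6, ba) is light, so stress falls on the antepenult (syllable 5, da).
  → primary stress on syllable 5.
Suffixed `le:.taf.tam.bu:.da.ba.bu:.re:p.re` (9 syllables):
  Weights: 7 bu: L, 8 re:p H, 9 re L.
  The penult (syllable 8, re:p) is heavy, so it takes stress.
  → primary stress on syllable 8.

yes: 5→8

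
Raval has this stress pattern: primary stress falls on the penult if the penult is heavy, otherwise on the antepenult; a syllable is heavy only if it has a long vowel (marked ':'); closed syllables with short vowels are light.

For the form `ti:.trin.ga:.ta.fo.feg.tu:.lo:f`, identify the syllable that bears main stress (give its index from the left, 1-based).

7

Weights: 6 feg L, 7 tu: H, 8 lo:f H.
The penult (syllable 7, tu:) is heavy, so it takes stress.
Primary stress: syllable 7 → ti:.trin.ga:.ta.fo.feg.ˈtu:.lo:f.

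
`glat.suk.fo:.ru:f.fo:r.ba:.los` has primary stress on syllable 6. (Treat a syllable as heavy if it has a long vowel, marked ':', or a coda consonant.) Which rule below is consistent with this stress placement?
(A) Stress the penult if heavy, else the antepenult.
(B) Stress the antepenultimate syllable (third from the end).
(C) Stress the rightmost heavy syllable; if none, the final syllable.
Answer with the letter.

A

Rule A → syllable 6 ✓.
Rule B → syllable 5 (observed: 6).
Rule C → syllable 7 (observed: 6).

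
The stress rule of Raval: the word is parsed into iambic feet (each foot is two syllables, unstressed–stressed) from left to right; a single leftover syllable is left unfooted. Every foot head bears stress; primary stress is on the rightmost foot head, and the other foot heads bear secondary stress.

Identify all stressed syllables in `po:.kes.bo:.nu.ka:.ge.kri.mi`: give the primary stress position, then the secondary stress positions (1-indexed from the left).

primary 8, secondary 2, 4, 6

Parse left to right into iambic (σˈσ) feet: (po:.ˈkes) (bo:.ˈnu) (ka:.ˈge) (kri.ˈmi).
Foot heads (stressed positions): 2, 4, 6, 8.
End Rule Rightmost: primary stress on the rightmost head = syllable 8.
Secondary stress on 2, 4, 6: po:.ˌkes.bo:.ˌnu.ka:.ˌge.kri.ˈmi.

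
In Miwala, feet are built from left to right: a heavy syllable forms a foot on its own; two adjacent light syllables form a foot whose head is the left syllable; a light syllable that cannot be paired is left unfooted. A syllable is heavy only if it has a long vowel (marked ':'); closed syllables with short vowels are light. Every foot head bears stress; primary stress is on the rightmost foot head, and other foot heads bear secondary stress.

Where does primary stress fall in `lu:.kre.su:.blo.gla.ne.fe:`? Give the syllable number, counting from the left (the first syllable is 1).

Weights: 1 lu: H, 2 kre L, 3 su: H, 4 blo L, 5 gla L, 6 ne L, 7 fe: H.
Parse left to right (heavy = foot alone; LL = one foot; stranded L unfooted): (ˈlu:) kre (ˈsu:) (ˈblo.gla) ne (ˈfe:).
Foot heads: 1, 3, 4, 7.
Primary stress on the rightmost head = syllable 7.
Primary stress: syllable 7 → lu:.kre.su:.blo.gla.ne.ˈfe:.

7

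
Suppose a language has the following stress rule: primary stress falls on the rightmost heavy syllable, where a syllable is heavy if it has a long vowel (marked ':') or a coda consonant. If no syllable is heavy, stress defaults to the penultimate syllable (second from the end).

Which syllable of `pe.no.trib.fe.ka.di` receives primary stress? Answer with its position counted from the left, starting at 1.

Weights: 1 pe L, 2 no L, 3 trib H, 4 fe L, 5 ka L, 6 di L.
Heavy syllables in the domain: 3. The rightmost is syllable 3 (trib).
Primary stress: syllable 3 → pe.no.ˈtrib.fe.ka.di.

3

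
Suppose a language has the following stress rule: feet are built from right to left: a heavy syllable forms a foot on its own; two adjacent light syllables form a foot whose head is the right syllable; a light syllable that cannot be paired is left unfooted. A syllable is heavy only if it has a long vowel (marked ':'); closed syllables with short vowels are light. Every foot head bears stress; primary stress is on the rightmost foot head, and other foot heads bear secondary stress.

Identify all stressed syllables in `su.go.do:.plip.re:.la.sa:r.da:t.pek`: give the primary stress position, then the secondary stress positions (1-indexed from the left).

primary 8, secondary 2, 3, 5, 7

Weights: 1 su L, 2 go L, 3 do: H, 4 plip L, 5 re: H, 6 la L, 7 sa:r H, 8 da:t H, 9 pek L.
Parse right to left (heavy = foot alone; LL = one foot; stranded L unfooted): (su.ˈgo) (ˈdo:) plip (ˈre:) la (ˈsa:r) (ˈda:t) pek.
Foot heads: 2, 3, 5, 7, 8.
Primary stress on the rightmost head = syllable 8.
Secondary stress on 2, 3, 5, 7: su.ˌgo.ˌdo:.plip.ˌre:.la.ˌsa:r.ˈda:t.pek.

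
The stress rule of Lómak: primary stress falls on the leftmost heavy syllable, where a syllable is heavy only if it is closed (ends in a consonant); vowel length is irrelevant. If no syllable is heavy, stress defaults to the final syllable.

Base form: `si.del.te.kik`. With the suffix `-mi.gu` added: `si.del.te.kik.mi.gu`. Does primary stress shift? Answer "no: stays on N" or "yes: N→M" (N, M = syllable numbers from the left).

no: stays on 2

Base `si.del.te.kik` (4 syllables):
  Weights: 1 si L, 2 del H, 3 te L, 4 kik H.
  Heavy syllables in the domain: 2, 4. The leftmost is syllable 2 (del).
  → primary stress on syllable 2.
Suffixed `si.del.te.kik.mi.gu` (6 syllables):
  Weights: 1 si L, 2 del H, 3 te L, 4 kik H, 5 mi L, 6 gu L.
  Heavy syllables in the domain: 2, 4. The leftmost is syllable 2 (del).
  → primary stress on syllable 2.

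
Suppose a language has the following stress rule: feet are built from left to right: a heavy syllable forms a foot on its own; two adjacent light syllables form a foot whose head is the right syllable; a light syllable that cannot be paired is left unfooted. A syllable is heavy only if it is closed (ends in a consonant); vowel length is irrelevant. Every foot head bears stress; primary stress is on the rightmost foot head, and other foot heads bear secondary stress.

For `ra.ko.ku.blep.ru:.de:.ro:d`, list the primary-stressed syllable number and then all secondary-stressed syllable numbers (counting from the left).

primary 7, secondary 2, 4, 6

Weights: 1 ra L, 2 ko L, 3 ku L, 4 blep H, 5 ru: L, 6 de: L, 7 ro:d H.
Parse left to right (heavy = foot alone; LL = one foot; stranded L unfooted): (ra.ˈko) ku (ˈblep) (ru:.ˈde:) (ˈro:d).
Foot heads: 2, 4, 6, 7.
Primary stress on the rightmost head = syllable 7.
Secondary stress on 2, 4, 6: ra.ˌko.ku.ˌblep.ru:.ˌde:.ˈro:d.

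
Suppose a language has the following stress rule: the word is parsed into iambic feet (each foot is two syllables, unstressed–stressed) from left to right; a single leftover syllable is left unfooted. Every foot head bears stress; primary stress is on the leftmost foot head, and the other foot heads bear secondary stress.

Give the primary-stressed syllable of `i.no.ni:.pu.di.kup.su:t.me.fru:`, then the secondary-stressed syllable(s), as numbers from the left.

Parse left to right into iambic (σˈσ) feet: (i.ˈno) (ni:.ˈpu) (di.ˈkup) (su:t.ˈme) fru:. Syllable 9 is left unfooted.
Foot heads (stressed positions): 2, 4, 6, 8.
End Rule Leftmost: primary stress on the leftmost head = syllable 2.
Secondary stress on 4, 6, 8: i.ˈno.ni:.ˌpu.di.ˌkup.su:t.ˌme.fru:.

primary 2, secondary 4, 6, 8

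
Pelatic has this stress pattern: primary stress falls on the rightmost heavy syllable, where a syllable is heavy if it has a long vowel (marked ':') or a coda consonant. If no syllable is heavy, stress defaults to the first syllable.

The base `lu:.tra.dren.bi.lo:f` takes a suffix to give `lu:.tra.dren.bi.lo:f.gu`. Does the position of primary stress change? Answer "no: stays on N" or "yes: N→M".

no: stays on 5

Base `lu:.tra.dren.bi.lo:f` (5 syllables):
  Weights: 1 lu: H, 2 tra L, 3 dren H, 4 bi L, 5 lo:f H.
  Heavy syllables in the domain: 1, 3, 5. The rightmost is syllable 5 (lo:f).
  → primary stress on syllable 5.
Suffixed `lu:.tra.dren.bi.lo:f.gu` (6 syllables):
  Weights: 1 lu: H, 2 tra L, 3 dren H, 4 bi L, 5 lo:f H, 6 gu L.
  Heavy syllables in the domain: 1, 3, 5. The rightmost is syllable 5 (lo:f).
  → primary stress on syllable 5.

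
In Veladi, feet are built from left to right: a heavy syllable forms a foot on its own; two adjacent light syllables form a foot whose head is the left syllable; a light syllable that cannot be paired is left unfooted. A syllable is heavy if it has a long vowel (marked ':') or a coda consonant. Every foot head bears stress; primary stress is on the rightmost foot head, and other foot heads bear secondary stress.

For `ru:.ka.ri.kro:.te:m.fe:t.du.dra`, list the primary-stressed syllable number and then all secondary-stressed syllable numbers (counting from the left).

primary 7, secondary 1, 2, 4, 5, 6

Weights: 1 ru: H, 2 ka L, 3 ri L, 4 kro: H, 5 te:m H, 6 fe:t H, 7 du L, 8 dra L.
Parse left to right (heavy = foot alone; LL = one foot; stranded L unfooted): (ˈru:) (ˈka.ri) (ˈkro:) (ˈte:m) (ˈfe:t) (ˈdu.dra).
Foot heads: 1, 2, 4, 5, 6, 7.
Primary stress on the rightmost head = syllable 7.
Secondary stress on 1, 2, 4, 5, 6: ˌru:.ˌka.ri.ˌkro:.ˌte:m.ˌfe:t.ˈdu.dra.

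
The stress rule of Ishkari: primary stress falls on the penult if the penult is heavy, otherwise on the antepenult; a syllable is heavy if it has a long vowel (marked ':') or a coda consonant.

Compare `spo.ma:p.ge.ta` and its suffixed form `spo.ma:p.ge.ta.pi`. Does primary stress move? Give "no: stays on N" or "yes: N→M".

Base `spo.ma:p.ge.ta` (4 syllables):
  Weights: 2 ma:p H, 3 ge L, 4 ta L.
  The penult (syllable 3, ge) is light, so stress falls on the antepenult (syllable 2, ma:p).
  → primary stress on syllable 2.
Suffixed `spo.ma:p.ge.ta.pi` (5 syllables):
  Weights: 3 ge L, 4 ta L, 5 pi L.
  The penult (syllable 4, ta) is light, so stress falls on the antepenult (syllable 3, ge).
  → primary stress on syllable 3.

yes: 2→3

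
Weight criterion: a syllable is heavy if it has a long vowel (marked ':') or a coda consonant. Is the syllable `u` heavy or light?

light

`u`: short vowel, open (no coda). Short vowel, open → light.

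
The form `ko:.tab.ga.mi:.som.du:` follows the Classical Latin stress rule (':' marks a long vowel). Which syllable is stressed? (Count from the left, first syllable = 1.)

5

Classical Latin: stress the penult if heavy (long vowel or closed), else the antepenult.
Weights: 4 mi: H, 5 som H, 6 du: H.
The penult (syllable 5, som) is heavy, so it takes stress.
Stress on syllable 5: ko:.tab.ga.mi:.ˈsom.du:.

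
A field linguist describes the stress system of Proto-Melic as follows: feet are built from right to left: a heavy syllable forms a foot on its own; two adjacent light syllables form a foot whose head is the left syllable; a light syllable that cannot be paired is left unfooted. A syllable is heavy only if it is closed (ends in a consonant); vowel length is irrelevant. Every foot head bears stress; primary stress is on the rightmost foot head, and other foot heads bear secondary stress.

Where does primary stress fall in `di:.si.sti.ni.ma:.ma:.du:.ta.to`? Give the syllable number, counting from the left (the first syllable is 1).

Weights: 1 di: L, 2 si L, 3 sti L, 4 ni L, 5 ma: L, 6 ma: L, 7 du: L, 8 ta L, 9 to L.
Parse right to left (heavy = foot alone; LL = one foot; stranded L unfooted): di: (ˈsi.sti) (ˈni.ma:) (ˈma:.du:) (ˈta.to).
Foot heads: 2, 4, 6, 8.
Primary stress on the rightmost head = syllable 8.
Primary stress: syllable 8 → di:.si.sti.ni.ma:.ma:.du:.ˈta.to.

8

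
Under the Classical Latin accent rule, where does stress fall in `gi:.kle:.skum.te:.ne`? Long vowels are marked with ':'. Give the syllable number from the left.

Classical Latin: stress the penult if heavy (long vowel or closed), else the antepenult.
Weights: 3 skum H, 4 te: H, 5 ne L.
The penult (syllable 4, te:) is heavy, so it takes stress.
Stress on syllable 4: gi:.kle:.skum.ˈte:.ne.

4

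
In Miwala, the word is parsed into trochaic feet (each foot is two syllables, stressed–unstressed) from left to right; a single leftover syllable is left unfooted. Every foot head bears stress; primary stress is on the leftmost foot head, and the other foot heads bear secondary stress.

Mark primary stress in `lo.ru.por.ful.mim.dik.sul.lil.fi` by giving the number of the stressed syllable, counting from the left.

Parse left to right into trochaic (ˈσσ) feet: (ˈlo.ru) (ˈpor.ful) (ˈmim.dik) (ˈsul.lil) fi. Syllable 9 is left unfooted.
Foot heads (stressed positions): 1, 3, 5, 7.
End Rule Leftmost: primary stress on the leftmost head = syllable 1.
Primary stress: syllable 1 → ˈlo.ru.por.ful.mim.dik.sul.lil.fi.

1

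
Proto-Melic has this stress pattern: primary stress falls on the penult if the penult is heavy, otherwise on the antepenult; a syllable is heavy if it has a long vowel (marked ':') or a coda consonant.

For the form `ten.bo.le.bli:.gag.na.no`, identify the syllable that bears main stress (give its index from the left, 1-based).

5

Weights: 5 gag H, 6 na L, 7 no L.
The penult (syllable 6, na) is light, so stress falls on the antepenult (syllable 5, gag).
Primary stress: syllable 5 → ten.bo.le.bli:.ˈgag.na.no.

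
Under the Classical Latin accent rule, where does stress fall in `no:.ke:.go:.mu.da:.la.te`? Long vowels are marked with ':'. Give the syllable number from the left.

Classical Latin: stress the penult if heavy (long vowel or closed), else the antepenult.
Weights: 5 da: H, 6 la L, 7 te L.
The penult (syllable 6, la) is light, so stress falls on the antepenult (syllable 5, da:).
Stress on syllable 5: no:.ke:.go:.mu.ˈda:.la.te.

5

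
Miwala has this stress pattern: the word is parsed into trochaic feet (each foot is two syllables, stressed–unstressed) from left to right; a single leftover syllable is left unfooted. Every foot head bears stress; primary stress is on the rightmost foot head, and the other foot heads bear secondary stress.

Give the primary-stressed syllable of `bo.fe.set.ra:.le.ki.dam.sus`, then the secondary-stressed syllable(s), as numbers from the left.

Parse left to right into trochaic (ˈσσ) feet: (ˈbo.fe) (ˈset.ra:) (ˈle.ki) (ˈdam.sus).
Foot heads (stressed positions): 1, 3, 5, 7.
End Rule Rightmost: primary stress on the rightmost head = syllable 7.
Secondary stress on 1, 3, 5: ˌbo.fe.ˌset.ra:.ˌle.ki.ˈdam.sus.

primary 7, secondary 1, 3, 5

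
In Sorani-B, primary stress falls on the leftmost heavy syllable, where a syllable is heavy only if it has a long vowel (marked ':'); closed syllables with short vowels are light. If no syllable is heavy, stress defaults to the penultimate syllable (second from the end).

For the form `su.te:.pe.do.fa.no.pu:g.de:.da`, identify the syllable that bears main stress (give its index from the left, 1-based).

Weights: 1 su L, 2 te: H, 3 pe L, 4 do L, 5 fa L, 6 no L, 7 pu:g H, 8 de: H, 9 da L.
Heavy syllables in the domain: 2, 7, 8. The leftmost is syllable 2 (te:).
Primary stress: syllable 2 → su.ˈte:.pe.do.fa.no.pu:g.de:.da.

2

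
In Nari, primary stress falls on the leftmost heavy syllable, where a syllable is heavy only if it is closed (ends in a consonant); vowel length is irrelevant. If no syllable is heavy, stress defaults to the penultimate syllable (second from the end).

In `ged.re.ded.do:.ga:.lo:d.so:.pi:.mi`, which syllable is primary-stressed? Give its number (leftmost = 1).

1

Weights: 1 ged H, 2 re L, 3 ded H, 4 do: L, 5 ga: L, 6 lo:d H, 7 so: L, 8 pi: L, 9 mi L.
Heavy syllables in the domain: 1, 3, 6. The leftmost is syllable 1 (ged).
Primary stress: syllable 1 → ˈged.re.ded.do:.ga:.lo:d.so:.pi:.mi.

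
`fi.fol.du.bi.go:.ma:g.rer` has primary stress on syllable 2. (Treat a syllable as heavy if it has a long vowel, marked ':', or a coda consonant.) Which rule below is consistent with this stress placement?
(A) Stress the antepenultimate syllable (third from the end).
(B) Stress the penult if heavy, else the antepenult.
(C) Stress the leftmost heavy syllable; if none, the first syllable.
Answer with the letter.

Rule A → syllable 5 (observed: 2).
Rule B → syllable 6 (observed: 2).
Rule C → syllable 2 ✓.

C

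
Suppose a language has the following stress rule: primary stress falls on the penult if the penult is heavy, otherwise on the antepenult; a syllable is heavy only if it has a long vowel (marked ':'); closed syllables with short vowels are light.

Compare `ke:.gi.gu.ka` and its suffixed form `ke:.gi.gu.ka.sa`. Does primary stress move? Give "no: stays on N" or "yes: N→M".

yes: 2→3

Base `ke:.gi.gu.ka` (4 syllables):
  Weights: 2 gi L, 3 gu L, 4 ka L.
  The penult (syllable 3, gu) is light, so stress falls on the antepenult (syllable 2, gi).
  → primary stress on syllable 2.
Suffixed `ke:.gi.gu.ka.sa` (5 syllables):
  Weights: 3 gu L, 4 ka L, 5 sa L.
  The penult (syllable 4, ka) is light, so stress falls on the antepenult (syllable 3, gu).
  → primary stress on syllable 3.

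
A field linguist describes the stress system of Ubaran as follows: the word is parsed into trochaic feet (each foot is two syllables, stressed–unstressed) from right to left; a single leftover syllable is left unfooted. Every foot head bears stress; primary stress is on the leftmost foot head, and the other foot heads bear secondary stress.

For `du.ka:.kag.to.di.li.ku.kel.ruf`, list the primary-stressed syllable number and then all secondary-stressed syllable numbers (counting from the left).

Parse right to left into trochaic (ˈσσ) feet: du (ˈka:.kag) (ˈto.di) (ˈli.ku) (ˈkel.ruf). Syllable 1 is left unfooted.
Foot heads (stressed positions): 2, 4, 6, 8.
End Rule Leftmost: primary stress on the leftmost head = syllable 2.
Secondary stress on 4, 6, 8: du.ˈka:.kag.ˌto.di.ˌli.ku.ˌkel.ruf.

primary 2, secondary 4, 6, 8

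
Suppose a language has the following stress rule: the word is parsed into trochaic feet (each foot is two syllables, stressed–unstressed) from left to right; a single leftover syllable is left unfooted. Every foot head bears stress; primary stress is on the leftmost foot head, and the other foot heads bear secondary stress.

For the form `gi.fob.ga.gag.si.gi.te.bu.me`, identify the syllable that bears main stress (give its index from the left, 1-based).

1

Parse left to right into trochaic (ˈσσ) feet: (ˈgi.fob) (ˈga.gag) (ˈsi.gi) (ˈte.bu) me. Syllable 9 is left unfooted.
Foot heads (stressed positions): 1, 3, 5, 7.
End Rule Leftmost: primary stress on the leftmost head = syllable 1.
Primary stress: syllable 1 → ˈgi.fob.ga.gag.si.gi.te.bu.me.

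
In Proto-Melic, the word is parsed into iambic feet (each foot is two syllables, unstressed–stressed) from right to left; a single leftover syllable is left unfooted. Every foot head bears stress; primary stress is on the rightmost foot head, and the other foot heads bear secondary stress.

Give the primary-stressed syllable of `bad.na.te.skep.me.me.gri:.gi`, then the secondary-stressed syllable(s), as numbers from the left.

Parse right to left into iambic (σˈσ) feet: (bad.ˈna) (te.ˈskep) (me.ˈme) (gri:.ˈgi).
Foot heads (stressed positions): 2, 4, 6, 8.
End Rule Rightmost: primary stress on the rightmost head = syllable 8.
Secondary stress on 2, 4, 6: bad.ˌna.te.ˌskep.me.ˌme.gri:.ˈgi.

primary 8, secondary 2, 4, 6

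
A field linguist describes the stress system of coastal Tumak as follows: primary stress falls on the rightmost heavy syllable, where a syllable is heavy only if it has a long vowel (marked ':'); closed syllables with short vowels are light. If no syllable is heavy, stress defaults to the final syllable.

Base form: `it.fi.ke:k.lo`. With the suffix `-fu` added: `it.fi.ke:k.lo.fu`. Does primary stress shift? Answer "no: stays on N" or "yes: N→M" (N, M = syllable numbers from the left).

Base `it.fi.ke:k.lo` (4 syllables):
  Weights: 1 it L, 2 fi L, 3 ke:k H, 4 lo L.
  Heavy syllables in the domain: 3. The rightmost is syllable 3 (ke:k).
  → primary stress on syllable 3.
Suffixed `it.fi.ke:k.lo.fu` (5 syllables):
  Weights: 1 it L, 2 fi L, 3 ke:k H, 4 lo L, 5 fu L.
  Heavy syllables in the domain: 3. The rightmost is syllable 3 (ke:k).
  → primary stress on syllable 3.

no: stays on 3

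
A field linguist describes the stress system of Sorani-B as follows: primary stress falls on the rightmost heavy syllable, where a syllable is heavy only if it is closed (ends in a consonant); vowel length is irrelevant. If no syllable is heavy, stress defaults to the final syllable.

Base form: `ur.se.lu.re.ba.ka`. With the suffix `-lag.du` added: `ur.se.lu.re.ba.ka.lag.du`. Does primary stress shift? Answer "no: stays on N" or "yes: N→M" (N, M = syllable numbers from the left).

yes: 1→7

Base `ur.se.lu.re.ba.ka` (6 syllables):
  Weights: 1 ur H, 2 se L, 3 lu L, 4 re L, 5 ba L, 6 ka L.
  Heavy syllables in the domain: 1. The rightmost is syllable 1 (ur).
  → primary stress on syllable 1.
Suffixed `ur.se.lu.re.ba.ka.lag.du` (8 syllables):
  Weights: 1 ur H, 2 se L, 3 lu L, 4 re L, 5 ba L, 6 ka L, 7 lag H, 8 du L.
  Heavy syllables in the domain: 1, 7. The rightmost is syllable 7 (lag).
  → primary stress on syllable 7.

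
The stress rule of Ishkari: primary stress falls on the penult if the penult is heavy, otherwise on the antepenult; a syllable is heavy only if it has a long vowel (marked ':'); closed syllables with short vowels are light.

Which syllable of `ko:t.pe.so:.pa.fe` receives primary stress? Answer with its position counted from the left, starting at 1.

3

Weights: 3 so: H, 4 pa L, 5 fe L.
The penult (syllable 4, pa) is light, so stress falls on the antepenult (syllable 3, so:).
Primary stress: syllable 3 → ko:t.pe.ˈso:.pa.fe.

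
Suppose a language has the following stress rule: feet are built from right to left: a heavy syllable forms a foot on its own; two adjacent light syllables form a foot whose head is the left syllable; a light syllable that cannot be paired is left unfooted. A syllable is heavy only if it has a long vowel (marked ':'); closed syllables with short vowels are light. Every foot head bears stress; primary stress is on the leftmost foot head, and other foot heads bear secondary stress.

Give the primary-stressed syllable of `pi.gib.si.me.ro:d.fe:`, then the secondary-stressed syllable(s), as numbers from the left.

Weights: 1 pi L, 2 gib L, 3 si L, 4 me L, 5 ro:d H, 6 fe: H.
Parse right to left (heavy = foot alone; LL = one foot; stranded L unfooted): (ˈpi.gib) (ˈsi.me) (ˈro:d) (ˈfe:).
Foot heads: 1, 3, 5, 6.
Primary stress on the leftmost head = syllable 1.
Secondary stress on 3, 5, 6: ˈpi.gib.ˌsi.me.ˌro:d.ˌfe:.

primary 1, secondary 3, 5, 6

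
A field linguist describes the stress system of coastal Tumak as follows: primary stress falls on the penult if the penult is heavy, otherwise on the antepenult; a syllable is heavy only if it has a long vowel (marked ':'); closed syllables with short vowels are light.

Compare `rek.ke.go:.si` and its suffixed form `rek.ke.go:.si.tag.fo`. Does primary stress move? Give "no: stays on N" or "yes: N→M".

Base `rek.ke.go:.si` (4 syllables):
  Weights: 2 ke L, 3 go: H, 4 si L.
  The penult (syllable 3, go:) is heavy, so it takes stress.
  → primary stress on syllable 3.
Suffixed `rek.ke.go:.si.tag.fo` (6 syllables):
  Weights: 4 si L, 5 tag L, 6 fo L.
  The penult (syllable 5, tag) is light, so stress falls on the antepenult (syllable 4, si).
  → primary stress on syllable 4.

yes: 3→4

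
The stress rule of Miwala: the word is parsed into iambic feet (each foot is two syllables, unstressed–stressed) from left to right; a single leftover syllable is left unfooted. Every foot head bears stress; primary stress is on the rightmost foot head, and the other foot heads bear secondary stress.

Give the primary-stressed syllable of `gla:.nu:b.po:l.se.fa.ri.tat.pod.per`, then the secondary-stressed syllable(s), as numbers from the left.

Parse left to right into iambic (σˈσ) feet: (gla:.ˈnu:b) (po:l.ˈse) (fa.ˈri) (tat.ˈpod) per. Syllable 9 is left unfooted.
Foot heads (stressed positions): 2, 4, 6, 8.
End Rule Rightmost: primary stress on the rightmost head = syllable 8.
Secondary stress on 2, 4, 6: gla:.ˌnu:b.po:l.ˌse.fa.ˌri.tat.ˈpod.per.

primary 8, secondary 2, 4, 6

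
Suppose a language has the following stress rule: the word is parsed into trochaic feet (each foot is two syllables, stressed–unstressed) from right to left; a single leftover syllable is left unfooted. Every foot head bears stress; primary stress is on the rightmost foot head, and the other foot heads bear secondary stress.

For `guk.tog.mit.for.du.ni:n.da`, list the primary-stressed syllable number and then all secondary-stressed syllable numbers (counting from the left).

Parse right to left into trochaic (ˈσσ) feet: guk (ˈtog.mit) (ˈfor.du) (ˈni:n.da). Syllable 1 is left unfooted.
Foot heads (stressed positions): 2, 4, 6.
End Rule Rightmost: primary stress on the rightmost head = syllable 6.
Secondary stress on 2, 4: guk.ˌtog.mit.ˌfor.du.ˈni:n.da.

primary 6, secondary 2, 4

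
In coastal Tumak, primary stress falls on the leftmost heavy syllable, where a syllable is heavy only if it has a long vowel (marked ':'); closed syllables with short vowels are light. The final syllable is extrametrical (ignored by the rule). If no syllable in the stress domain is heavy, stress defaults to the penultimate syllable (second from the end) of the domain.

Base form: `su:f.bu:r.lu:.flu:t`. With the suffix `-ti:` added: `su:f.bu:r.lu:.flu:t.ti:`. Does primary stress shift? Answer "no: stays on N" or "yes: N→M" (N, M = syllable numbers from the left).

Base `su:f.bu:r.lu:.flu:t` (4 syllables):
  The final syllable (4, flu:t) is extrametrical; the stress domain is syllables 1–3.
  Weights: 1 su:f H, 2 bu:r H, 3 lu: H.
  Heavy syllables in the domain: 1, 2, 3. The leftmost is syllable 1 (su:f).
  → primary stress on syllable 1.
Suffixed `su:f.bu:r.lu:.flu:t.ti:` (5 syllables):
  The final syllable (5, ti:) is extrametrical; the stress domain is syllables 1–4.
  Weights: 1 su:f H, 2 bu:r H, 3 lu: H, 4 flu:t H.
  Heavy syllables in the domain: 1, 2, 3, 4. The leftmost is syllable 1 (su:f).
  → primary stress on syllable 1.

no: stays on 1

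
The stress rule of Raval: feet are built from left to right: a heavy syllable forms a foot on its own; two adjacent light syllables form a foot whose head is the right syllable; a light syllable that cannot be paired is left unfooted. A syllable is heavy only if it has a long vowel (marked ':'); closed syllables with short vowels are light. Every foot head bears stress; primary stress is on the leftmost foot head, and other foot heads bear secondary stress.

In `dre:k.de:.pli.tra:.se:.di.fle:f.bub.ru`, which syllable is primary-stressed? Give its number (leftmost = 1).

Weights: 1 dre:k H, 2 de: H, 3 pli L, 4 tra: H, 5 se: H, 6 di L, 7 fle:f H, 8 bub L, 9 ru L.
Parse left to right (heavy = foot alone; LL = one foot; stranded L unfooted): (ˈdre:k) (ˈde:) pli (ˈtra:) (ˈse:) di (ˈfle:f) (bub.ˈru).
Foot heads: 1, 2, 4, 5, 7, 9.
Primary stress on the leftmost head = syllable 1.
Primary stress: syllable 1 → ˈdre:k.de:.pli.tra:.se:.di.fle:f.bub.ru.

1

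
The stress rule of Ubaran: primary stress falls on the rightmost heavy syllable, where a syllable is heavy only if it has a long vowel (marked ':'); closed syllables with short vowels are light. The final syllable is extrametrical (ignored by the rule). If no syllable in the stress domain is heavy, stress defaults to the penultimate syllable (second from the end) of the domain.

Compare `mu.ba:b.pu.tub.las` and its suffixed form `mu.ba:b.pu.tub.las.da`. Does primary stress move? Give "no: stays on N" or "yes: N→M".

no: stays on 2

Base `mu.ba:b.pu.tub.las` (5 syllables):
  The final syllable (5, las) is extrametrical; the stress domain is syllables 1–4.
  Weights: 1 mu L, 2 ba:b H, 3 pu L, 4 tub L.
  Heavy syllables in the domain: 2. The rightmost is syllable 2 (ba:b).
  → primary stress on syllable 2.
Suffixed `mu.ba:b.pu.tub.las.da` (6 syllables):
  The final syllable (6, da) is extrametrical; the stress domain is syllables 1–5.
  Weights: 1 mu L, 2 ba:b H, 3 pu L, 4 tub L, 5 las L.
  Heavy syllables in the domain: 2. The rightmost is syllable 2 (ba:b).
  → primary stress on syllable 2.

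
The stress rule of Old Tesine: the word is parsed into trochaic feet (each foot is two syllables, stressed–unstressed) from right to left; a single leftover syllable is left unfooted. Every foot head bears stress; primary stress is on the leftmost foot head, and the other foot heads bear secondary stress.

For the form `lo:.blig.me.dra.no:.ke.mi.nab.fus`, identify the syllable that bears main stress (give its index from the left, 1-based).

Parse right to left into trochaic (ˈσσ) feet: lo: (ˈblig.me) (ˈdra.no:) (ˈke.mi) (ˈnab.fus). Syllable 1 is left unfooted.
Foot heads (stressed positions): 2, 4, 6, 8.
End Rule Leftmost: primary stress on the leftmost head = syllable 2.
Primary stress: syllable 2 → lo:.ˈblig.me.dra.no:.ke.mi.nab.fus.

2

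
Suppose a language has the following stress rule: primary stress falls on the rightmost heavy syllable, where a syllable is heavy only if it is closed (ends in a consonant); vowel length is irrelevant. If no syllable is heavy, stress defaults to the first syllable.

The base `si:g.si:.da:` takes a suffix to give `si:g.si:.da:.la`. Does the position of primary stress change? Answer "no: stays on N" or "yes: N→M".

no: stays on 1

Base `si:g.si:.da:` (3 syllables):
  Weights: 1 si:g H, 2 si: L, 3 da: L.
  Heavy syllables in the domain: 1. The rightmost is syllable 1 (si:g).
  → primary stress on syllable 1.
Suffixed `si:g.si:.da:.la` (4 syllables):
  Weights: 1 si:g H, 2 si: L, 3 da: L, 4 la L.
  Heavy syllables in the domain: 1. The rightmost is syllable 1 (si:g).
  → primary stress on syllable 1.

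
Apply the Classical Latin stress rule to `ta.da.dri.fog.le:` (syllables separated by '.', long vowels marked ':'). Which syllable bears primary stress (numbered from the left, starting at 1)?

4

Classical Latin: stress the penult if heavy (long vowel or closed), else the antepenult.
Weights: 3 dri L, 4 fog H, 5 le: H.
The penult (syllable 4, fog) is heavy, so it takes stress.
Stress on syllable 4: ta.da.dri.ˈfog.le:.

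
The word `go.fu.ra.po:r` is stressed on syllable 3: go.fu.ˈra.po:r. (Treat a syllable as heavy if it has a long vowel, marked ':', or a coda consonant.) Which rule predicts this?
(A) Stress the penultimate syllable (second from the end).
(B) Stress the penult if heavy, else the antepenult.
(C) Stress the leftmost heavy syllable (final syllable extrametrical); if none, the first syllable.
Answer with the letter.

A

Rule A → syllable 3 ✓.
Rule B → syllable 2 (observed: 3).
Rule C → syllable 1 (observed: 3).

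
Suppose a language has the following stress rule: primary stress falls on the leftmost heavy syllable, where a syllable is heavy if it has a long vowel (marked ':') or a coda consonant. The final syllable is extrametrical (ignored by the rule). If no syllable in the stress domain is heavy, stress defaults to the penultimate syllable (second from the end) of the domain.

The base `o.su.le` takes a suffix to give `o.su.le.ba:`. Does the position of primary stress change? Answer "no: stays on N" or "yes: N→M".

Base `o.su.le` (3 syllables):
  The final syllable (3, le) is extrametrical; the stress domain is syllables 1–2.
  Weights: 1 o L, 2 su L.
  No heavy syllable in the domain; default to the penultimate syllable (second from the end) of the domain = syllable 1.
  → primary stress on syllable 1.
Suffixed `o.su.le.ba:` (4 syllables):
  The final syllable (4, ba:) is extrametrical; the stress domain is syllables 1–3.
  Weights: 1 o L, 2 su L, 3 le L.
  No heavy syllable in the domain; default to the penultimate syllable (second from the end) of the domain = syllable 2.
  → primary stress on syllable 2.

yes: 1→2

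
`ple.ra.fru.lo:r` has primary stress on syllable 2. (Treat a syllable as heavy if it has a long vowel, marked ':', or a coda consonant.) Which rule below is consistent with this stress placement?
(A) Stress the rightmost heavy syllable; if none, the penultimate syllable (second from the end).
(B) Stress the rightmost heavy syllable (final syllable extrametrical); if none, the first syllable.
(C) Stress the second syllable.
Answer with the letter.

Rule A → syllable 4 (observed: 2).
Rule B → syllable 1 (observed: 2).
Rule C → syllable 2 ✓.

C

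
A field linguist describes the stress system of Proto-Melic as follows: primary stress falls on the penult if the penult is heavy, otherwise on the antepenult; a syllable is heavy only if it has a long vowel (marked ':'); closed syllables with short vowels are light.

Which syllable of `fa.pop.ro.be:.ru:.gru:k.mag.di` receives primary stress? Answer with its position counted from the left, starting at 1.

6

Weights: 6 gru:k H, 7 mag L, 8 di L.
The penult (syllable 7, mag) is light, so stress falls on the antepenult (syllable 6, gru:k).
Primary stress: syllable 6 → fa.pop.ro.be:.ru:.ˈgru:k.mag.di.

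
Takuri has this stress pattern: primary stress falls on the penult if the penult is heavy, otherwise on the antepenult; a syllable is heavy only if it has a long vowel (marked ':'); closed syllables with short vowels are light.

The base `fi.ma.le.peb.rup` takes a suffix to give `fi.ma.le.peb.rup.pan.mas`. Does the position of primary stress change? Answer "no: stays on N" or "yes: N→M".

Base `fi.ma.le.peb.rup` (5 syllables):
  Weights: 3 le L, 4 peb L, 5 rup L.
  The penult (syllable 4, peb) is light, so stress falls on the antepenult (syllable 3, le).
  → primary stress on syllable 3.
Suffixed `fi.ma.le.peb.rup.pan.mas` (7 syllables):
  Weights: 5 rup L, 6 pan L, 7 mas L.
  The penult (syllable 6, pan) is light, so stress falls on the antepenult (syllable 5, rup).
  → primary stress on syllable 5.

yes: 3→5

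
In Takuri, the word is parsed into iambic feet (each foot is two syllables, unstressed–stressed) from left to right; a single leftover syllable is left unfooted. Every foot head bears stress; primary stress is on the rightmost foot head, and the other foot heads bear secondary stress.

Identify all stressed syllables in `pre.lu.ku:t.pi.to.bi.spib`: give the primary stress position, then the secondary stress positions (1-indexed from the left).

primary 6, secondary 2, 4

Parse left to right into iambic (σˈσ) feet: (pre.ˈlu) (ku:t.ˈpi) (to.ˈbi) spib. Syllable 7 is left unfooted.
Foot heads (stressed positions): 2, 4, 6.
End Rule Rightmost: primary stress on the rightmost head = syllable 6.
Secondary stress on 2, 4: pre.ˌlu.ku:t.ˌpi.to.ˈbi.spib.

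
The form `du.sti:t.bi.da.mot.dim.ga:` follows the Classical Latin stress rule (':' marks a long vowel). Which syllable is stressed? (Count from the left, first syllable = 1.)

6

Classical Latin: stress the penult if heavy (long vowel or closed), else the antepenult.
Weights: 5 mot H, 6 dim H, 7 ga: H.
The penult (syllable 6, dim) is heavy, so it takes stress.
Stress on syllable 6: du.sti:t.bi.da.mot.ˈdim.ga:.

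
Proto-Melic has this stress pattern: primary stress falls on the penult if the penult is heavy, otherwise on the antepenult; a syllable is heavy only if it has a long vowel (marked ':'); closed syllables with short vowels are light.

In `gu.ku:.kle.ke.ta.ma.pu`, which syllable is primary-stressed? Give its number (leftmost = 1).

Weights: 5 ta L, 6 ma L, 7 pu L.
The penult (syllable 6, ma) is light, so stress falls on the antepenult (syllable 5, ta).
Primary stress: syllable 5 → gu.ku:.kle.ke.ˈta.ma.pu.

5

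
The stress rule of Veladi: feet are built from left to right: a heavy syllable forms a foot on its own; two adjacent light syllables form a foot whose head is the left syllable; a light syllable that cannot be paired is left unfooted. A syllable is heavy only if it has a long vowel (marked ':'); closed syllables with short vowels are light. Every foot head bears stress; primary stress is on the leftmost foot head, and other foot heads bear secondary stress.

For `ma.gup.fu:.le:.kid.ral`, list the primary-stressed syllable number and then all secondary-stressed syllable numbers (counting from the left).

Weights: 1 ma L, 2 gup L, 3 fu: H, 4 le: H, 5 kid L, 6 ral L.
Parse left to right (heavy = foot alone; LL = one foot; stranded L unfooted): (ˈma.gup) (ˈfu:) (ˈle:) (ˈkid.ral).
Foot heads: 1, 3, 4, 5.
Primary stress on the leftmost head = syllable 1.
Secondary stress on 3, 4, 5: ˈma.gup.ˌfu:.ˌle:.ˌkid.ral.

primary 1, secondary 3, 4, 5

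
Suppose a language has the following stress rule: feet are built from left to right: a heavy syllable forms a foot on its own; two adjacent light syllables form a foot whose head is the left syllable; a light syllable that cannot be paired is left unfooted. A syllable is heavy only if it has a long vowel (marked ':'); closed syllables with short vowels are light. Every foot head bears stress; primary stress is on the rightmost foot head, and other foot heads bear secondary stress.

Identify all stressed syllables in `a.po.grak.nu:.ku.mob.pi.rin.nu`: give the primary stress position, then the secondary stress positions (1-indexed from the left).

primary 7, secondary 1, 4, 5

Weights: 1 a L, 2 po L, 3 grak L, 4 nu: H, 5 ku L, 6 mob L, 7 pi L, 8 rin L, 9 nu L.
Parse left to right (heavy = foot alone; LL = one foot; stranded L unfooted): (ˈa.po) grak (ˈnu:) (ˈku.mob) (ˈpi.rin) nu.
Foot heads: 1, 4, 5, 7.
Primary stress on the rightmost head = syllable 7.
Secondary stress on 1, 4, 5: ˌa.po.grak.ˌnu:.ˌku.mob.ˈpi.rin.nu.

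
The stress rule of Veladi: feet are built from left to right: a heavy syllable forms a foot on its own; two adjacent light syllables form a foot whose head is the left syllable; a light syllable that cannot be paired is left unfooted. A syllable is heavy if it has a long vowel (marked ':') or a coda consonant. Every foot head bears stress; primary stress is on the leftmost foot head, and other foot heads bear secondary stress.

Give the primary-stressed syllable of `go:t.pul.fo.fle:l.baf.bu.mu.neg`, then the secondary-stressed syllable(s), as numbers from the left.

primary 1, secondary 2, 4, 5, 6, 8

Weights: 1 go:t H, 2 pul H, 3 fo L, 4 fle:l H, 5 baf H, 6 bu L, 7 mu L, 8 neg H.
Parse left to right (heavy = foot alone; LL = one foot; stranded L unfooted): (ˈgo:t) (ˈpul) fo (ˈfle:l) (ˈbaf) (ˈbu.mu) (ˈneg).
Foot heads: 1, 2, 4, 5, 6, 8.
Primary stress on the leftmost head = syllable 1.
Secondary stress on 2, 4, 5, 6, 8: ˈgo:t.ˌpul.fo.ˌfle:l.ˌbaf.ˌbu.mu.ˌneg.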